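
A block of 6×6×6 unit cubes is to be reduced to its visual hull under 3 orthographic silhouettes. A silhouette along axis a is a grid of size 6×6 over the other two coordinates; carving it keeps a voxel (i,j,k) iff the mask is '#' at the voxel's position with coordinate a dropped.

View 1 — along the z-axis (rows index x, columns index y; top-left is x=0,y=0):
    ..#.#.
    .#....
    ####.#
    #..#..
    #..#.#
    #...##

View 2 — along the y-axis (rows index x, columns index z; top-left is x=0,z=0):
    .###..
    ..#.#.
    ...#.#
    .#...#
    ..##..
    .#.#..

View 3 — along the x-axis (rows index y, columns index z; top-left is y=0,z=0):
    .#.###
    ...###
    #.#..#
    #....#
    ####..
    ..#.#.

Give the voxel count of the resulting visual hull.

remaining voxels: 20

full grid |V| = 216
V1 z: intersect with XY mask (16 set) -- 96 left
V2 y: intersect with XZ mask (13 set) -- 34 left
V3 x: intersect with YZ mask (18 set) -- 20 left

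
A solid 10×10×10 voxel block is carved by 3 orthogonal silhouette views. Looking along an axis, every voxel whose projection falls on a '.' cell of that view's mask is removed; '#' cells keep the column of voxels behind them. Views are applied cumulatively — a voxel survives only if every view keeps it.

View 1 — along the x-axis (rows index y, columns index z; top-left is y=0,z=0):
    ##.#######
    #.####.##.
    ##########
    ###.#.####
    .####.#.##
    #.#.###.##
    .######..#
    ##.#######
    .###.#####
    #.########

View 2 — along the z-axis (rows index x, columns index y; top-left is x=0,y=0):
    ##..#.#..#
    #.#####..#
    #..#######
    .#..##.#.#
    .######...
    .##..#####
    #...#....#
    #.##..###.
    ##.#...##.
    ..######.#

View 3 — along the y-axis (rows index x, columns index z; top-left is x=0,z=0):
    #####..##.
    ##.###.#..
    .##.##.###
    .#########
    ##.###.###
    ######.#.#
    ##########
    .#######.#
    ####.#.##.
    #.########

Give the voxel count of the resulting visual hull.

initial block: 10^3 = 1000
V1 x: intersect with YZ mask (81 set) -- 810 left
V2 z: intersect with XY mask (59 set) -- 476 left
V3 y: intersect with XZ mask (79 set) -- 366 left

366 voxels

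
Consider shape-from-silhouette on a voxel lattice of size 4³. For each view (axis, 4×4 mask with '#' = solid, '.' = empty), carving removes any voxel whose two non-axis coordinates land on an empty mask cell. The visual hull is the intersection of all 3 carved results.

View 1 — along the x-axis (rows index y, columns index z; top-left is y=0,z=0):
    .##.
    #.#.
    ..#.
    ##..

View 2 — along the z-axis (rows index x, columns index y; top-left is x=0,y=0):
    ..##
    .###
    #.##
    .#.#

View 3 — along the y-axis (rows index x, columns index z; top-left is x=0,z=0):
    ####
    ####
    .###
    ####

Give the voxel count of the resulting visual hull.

|visual hull| = 16

full grid |V| = 64
[1] x-view keeps 7 columns → grid now 28
[2] z-view keeps 10 columns → grid now 17
[3] y-view keeps 15 columns → grid now 16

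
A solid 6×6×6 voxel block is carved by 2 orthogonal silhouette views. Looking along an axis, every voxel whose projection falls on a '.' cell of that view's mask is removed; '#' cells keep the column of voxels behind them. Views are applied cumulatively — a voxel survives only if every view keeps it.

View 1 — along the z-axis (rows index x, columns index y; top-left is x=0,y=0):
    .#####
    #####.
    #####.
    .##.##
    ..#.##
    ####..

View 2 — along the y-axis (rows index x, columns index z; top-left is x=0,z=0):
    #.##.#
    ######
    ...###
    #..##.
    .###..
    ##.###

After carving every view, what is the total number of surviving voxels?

before carving: 216 voxels (6×6×6)
step 1: project along z, AND mask (26/36) → |grid| = 156
step 2: project along y, AND mask (24/36) → |grid| = 106

voxel count = 106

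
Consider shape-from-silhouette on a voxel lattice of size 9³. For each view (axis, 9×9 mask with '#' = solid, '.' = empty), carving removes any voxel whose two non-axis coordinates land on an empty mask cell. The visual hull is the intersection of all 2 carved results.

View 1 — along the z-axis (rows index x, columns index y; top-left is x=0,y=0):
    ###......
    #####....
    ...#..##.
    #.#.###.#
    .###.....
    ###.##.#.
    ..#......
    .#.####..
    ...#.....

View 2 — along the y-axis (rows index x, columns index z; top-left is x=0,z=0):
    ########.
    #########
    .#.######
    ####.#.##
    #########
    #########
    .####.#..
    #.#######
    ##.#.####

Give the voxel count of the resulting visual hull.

|visual hull| = 265

start: 9×9×9 = 729 voxels
step 1: project along z, AND mask (33/81) → |grid| = 297
step 2: project along y, AND mask (69/81) → |grid| = 265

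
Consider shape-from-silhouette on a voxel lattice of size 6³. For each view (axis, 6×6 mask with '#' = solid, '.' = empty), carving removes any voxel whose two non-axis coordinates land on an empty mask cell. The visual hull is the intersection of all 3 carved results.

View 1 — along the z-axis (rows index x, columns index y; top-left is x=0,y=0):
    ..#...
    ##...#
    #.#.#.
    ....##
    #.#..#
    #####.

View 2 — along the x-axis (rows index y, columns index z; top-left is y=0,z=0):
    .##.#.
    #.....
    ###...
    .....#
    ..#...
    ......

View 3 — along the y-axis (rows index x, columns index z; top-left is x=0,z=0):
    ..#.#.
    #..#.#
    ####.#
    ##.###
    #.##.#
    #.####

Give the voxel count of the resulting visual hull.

18 voxels

full grid |V| = 216
V1 z: intersect with XY mask (17 set) -- 102 left
V2 x: intersect with YZ mask (9 set) -- 30 left
V3 y: intersect with XZ mask (24 set) -- 18 left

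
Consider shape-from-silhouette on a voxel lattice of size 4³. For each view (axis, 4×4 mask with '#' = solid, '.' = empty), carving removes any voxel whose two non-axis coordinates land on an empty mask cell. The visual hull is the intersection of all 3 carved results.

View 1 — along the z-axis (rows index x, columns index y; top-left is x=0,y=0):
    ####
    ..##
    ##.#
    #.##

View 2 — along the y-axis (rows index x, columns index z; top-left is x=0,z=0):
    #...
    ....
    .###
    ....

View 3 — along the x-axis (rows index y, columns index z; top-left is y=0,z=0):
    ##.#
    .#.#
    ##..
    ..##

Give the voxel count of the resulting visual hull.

start: 4×4×4 = 64 voxels
step 1: project along z, AND mask (12/16) → |grid| = 48
step 2: project along y, AND mask (4/16) → |grid| = 13
step 3: project along x, AND mask (9/16) → |grid| = 8

8 voxels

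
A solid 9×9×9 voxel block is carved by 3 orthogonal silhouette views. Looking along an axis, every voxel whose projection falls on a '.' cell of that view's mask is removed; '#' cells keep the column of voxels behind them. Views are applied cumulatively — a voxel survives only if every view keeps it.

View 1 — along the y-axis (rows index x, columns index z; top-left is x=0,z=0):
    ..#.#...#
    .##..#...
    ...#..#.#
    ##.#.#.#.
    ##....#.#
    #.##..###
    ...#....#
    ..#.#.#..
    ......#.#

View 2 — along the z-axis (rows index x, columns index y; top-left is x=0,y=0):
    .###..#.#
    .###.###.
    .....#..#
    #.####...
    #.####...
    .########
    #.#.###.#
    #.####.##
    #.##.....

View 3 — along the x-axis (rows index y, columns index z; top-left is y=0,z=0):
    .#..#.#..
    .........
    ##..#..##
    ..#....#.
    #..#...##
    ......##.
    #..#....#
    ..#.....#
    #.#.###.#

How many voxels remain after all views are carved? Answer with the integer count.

before carving: 729 voxels (9×9×9)
after view 1 [y-axis, 31 of 81 cells solid] → remaining = 279
after view 2 [z-axis, 47 of 81 cells solid] → remaining = 171
after view 3 [x-axis, 27 of 81 cells solid] → remaining = 67

67 voxels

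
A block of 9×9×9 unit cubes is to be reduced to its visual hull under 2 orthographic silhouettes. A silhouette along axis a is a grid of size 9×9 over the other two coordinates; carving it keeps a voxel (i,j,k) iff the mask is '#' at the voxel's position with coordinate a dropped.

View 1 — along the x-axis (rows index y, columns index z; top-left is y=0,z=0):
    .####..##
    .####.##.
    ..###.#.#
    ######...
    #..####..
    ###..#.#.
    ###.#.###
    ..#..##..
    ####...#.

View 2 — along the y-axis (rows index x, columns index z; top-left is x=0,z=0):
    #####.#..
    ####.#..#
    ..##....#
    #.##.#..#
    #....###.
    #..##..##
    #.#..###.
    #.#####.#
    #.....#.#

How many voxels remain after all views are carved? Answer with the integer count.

full grid |V| = 729
V1 x: intersect with YZ mask (48 set) -- 432 left
V2 y: intersect with XZ mask (44 set) -- 232 left

|visual hull| = 232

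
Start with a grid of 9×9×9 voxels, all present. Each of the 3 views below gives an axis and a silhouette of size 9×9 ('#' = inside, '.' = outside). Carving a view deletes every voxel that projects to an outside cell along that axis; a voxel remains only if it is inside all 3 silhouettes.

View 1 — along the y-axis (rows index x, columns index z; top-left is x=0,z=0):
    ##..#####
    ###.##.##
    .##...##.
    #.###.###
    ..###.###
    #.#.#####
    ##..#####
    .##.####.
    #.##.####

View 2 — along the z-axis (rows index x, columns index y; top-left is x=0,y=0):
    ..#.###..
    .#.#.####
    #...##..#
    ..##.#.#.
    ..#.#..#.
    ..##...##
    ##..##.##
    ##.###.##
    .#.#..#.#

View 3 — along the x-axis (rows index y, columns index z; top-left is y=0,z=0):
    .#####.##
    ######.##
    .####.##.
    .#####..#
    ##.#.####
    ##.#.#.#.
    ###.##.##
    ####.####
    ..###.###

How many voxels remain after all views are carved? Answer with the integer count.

remaining voxels: 196

full grid |V| = 729
V1 y: intersect with XZ mask (58 set) -- 522 left
V2 z: intersect with XY mask (42 set) -- 272 left
V3 x: intersect with YZ mask (60 set) -- 196 left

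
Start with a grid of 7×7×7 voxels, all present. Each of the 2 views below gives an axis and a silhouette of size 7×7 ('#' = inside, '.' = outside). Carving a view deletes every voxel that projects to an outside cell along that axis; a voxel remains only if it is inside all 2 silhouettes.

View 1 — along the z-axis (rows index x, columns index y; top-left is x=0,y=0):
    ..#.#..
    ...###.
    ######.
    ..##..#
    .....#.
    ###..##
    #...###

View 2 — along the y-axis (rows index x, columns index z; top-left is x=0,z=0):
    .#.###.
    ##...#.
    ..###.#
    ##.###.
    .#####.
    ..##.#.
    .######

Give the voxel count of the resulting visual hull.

|visual hull| = 100

full grid |V| = 343
V1 z: intersect with XY mask (24 set) -- 168 left
V2 y: intersect with XZ mask (30 set) -- 100 left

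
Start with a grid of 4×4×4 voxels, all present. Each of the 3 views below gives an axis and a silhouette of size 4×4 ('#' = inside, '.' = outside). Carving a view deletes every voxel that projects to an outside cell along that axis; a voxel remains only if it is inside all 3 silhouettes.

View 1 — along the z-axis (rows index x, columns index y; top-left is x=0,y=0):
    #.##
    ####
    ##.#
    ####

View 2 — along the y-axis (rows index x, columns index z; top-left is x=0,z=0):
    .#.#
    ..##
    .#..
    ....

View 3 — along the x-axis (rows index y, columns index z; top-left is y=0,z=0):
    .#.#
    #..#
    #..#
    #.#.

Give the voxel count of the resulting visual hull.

initial block: 4^3 = 64
[1] z-view keeps 14 columns → grid now 56
[2] y-view keeps 5 columns → grid now 17
[3] x-view keeps 8 columns → grid now 8

remaining voxels: 8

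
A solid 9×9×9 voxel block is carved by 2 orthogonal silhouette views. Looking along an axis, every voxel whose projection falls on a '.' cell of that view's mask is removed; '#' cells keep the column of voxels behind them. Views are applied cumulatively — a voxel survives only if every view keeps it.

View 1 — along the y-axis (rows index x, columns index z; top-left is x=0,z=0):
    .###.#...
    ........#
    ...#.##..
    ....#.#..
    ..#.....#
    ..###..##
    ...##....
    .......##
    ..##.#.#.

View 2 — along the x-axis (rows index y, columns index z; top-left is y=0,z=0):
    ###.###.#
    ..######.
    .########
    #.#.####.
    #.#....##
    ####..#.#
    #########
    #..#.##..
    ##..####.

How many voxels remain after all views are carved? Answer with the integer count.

|visual hull| = 151

full grid |V| = 729
carve view 1 (along y, XZ-mask fill 25/81): 225 voxels remain
carve view 2 (along x, YZ-mask fill 56/81): 151 voxels remain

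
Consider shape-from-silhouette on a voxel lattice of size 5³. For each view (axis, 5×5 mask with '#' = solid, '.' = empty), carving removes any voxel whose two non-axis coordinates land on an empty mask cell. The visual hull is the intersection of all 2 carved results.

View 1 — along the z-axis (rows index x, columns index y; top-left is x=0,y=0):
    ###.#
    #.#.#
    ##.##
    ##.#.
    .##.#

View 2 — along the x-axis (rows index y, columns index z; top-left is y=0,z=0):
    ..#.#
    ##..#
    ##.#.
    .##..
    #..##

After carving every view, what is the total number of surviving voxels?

initial block: 5^3 = 125
after view 1 [z-axis, 17 of 25 cells solid] → remaining = 85
after view 2 [x-axis, 13 of 25 cells solid] → remaining = 45

|visual hull| = 45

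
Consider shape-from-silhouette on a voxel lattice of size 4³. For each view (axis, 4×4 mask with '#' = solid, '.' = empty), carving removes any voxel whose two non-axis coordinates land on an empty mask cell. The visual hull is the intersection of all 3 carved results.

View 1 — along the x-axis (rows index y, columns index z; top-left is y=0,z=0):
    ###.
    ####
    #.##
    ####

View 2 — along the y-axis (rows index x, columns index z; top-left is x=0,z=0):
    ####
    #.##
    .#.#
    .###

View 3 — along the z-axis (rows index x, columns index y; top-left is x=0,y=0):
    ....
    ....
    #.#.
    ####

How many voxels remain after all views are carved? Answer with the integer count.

start: 4×4×4 = 64 voxels
  1. axis=0 (YZ plane), |mask|=14  ⇒  voxels=56
  2. axis=1 (XZ plane), |mask|=12  ⇒  voxels=41
  3. axis=2 (XY plane), |mask|=6  ⇒  voxels=12

remaining voxels: 12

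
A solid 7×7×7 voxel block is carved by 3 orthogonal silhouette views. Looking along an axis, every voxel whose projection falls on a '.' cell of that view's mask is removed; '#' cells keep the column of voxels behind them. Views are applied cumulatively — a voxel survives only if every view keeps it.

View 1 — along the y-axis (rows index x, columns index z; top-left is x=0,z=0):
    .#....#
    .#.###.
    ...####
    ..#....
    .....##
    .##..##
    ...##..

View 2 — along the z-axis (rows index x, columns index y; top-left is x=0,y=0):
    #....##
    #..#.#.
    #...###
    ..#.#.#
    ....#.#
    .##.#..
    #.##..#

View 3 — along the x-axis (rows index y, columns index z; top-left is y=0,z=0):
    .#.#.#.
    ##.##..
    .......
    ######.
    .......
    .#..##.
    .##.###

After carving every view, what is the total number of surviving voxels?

remaining voxels: 29

before carving: 343 voxels (7×7×7)
after view 1 [y-axis, 19 of 49 cells solid] → remaining = 133
after view 2 [z-axis, 22 of 49 cells solid] → remaining = 61
after view 3 [x-axis, 21 of 49 cells solid] → remaining = 29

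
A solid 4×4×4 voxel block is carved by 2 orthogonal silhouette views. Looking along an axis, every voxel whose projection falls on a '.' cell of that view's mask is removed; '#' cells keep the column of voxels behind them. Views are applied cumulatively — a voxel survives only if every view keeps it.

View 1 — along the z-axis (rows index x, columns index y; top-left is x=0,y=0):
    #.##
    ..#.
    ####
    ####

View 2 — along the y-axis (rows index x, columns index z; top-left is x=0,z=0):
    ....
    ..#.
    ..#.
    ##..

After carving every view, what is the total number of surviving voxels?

voxel count = 13

full grid |V| = 64
  1. axis=2 (XY plane), |mask|=12  ⇒  voxels=48
  2. axis=1 (XZ plane), |mask|=4  ⇒  voxels=13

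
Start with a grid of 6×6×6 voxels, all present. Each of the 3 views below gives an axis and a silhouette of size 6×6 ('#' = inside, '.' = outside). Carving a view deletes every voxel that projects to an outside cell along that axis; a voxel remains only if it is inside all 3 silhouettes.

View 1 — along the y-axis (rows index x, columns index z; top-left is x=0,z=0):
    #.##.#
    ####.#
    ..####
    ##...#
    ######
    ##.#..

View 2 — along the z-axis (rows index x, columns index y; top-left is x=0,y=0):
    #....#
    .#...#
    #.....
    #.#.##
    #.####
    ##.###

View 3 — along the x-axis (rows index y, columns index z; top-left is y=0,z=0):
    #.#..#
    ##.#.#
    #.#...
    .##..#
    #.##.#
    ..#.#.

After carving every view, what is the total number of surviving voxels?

before carving: 216 voxels (6×6×6)
  1. axis=1 (XZ plane), |mask|=25  ⇒  voxels=150
  2. axis=2 (XY plane), |mask|=19  ⇒  voxels=79
  3. axis=0 (YZ plane), |mask|=18  ⇒  voxels=37

37 voxels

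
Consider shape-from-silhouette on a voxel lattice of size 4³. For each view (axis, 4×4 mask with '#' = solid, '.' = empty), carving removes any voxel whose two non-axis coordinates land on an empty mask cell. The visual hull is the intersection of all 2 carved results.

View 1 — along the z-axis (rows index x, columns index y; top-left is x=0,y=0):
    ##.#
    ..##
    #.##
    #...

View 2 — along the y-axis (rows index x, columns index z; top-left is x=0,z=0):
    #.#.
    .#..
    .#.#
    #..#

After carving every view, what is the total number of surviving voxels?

before carving: 64 voxels (4×4×4)
  1. axis=2 (XY plane), |mask|=9  ⇒  voxels=36
  2. axis=1 (XZ plane), |mask|=7  ⇒  voxels=16

|visual hull| = 16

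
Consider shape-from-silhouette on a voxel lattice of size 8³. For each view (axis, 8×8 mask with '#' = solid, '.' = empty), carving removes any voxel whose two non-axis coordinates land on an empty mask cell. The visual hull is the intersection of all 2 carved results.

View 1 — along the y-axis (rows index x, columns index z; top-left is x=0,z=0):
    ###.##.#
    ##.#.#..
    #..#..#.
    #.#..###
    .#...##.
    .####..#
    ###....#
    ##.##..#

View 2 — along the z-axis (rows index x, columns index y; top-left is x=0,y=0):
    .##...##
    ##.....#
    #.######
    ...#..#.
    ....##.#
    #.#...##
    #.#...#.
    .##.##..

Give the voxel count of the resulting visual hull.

|visual hull| = 128

initial block: 8^3 = 512
V1 y: intersect with XZ mask (35 set) -- 280 left
V2 z: intersect with XY mask (30 set) -- 128 left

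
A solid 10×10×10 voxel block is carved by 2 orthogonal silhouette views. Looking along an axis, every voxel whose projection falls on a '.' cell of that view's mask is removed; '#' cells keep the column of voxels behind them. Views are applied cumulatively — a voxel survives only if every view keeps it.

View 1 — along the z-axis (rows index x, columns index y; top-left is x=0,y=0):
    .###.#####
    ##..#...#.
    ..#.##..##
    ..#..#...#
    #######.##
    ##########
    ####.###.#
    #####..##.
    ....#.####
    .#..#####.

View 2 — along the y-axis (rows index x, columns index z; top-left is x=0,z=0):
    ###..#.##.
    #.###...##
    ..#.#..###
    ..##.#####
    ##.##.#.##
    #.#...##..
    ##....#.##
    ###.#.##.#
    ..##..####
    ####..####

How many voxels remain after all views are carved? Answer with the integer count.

388 voxels

full grid |V| = 1000
[1] z-view keeps 65 columns → grid now 650
[2] y-view keeps 61 columns → grid now 388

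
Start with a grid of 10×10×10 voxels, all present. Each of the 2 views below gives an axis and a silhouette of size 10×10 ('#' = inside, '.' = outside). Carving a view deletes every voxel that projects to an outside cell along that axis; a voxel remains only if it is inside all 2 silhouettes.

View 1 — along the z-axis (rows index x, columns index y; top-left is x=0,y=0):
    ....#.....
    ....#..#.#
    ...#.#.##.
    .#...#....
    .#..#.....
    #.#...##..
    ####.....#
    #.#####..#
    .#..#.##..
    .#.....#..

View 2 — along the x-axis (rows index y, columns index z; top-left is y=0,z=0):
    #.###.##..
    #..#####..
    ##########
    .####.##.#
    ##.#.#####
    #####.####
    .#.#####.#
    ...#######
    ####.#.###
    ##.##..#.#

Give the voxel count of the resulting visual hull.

voxel count = 248

before carving: 1000 voxels (10×10×10)
[1] z-view keeps 34 columns → grid now 340
[2] x-view keeps 74 columns → grid now 248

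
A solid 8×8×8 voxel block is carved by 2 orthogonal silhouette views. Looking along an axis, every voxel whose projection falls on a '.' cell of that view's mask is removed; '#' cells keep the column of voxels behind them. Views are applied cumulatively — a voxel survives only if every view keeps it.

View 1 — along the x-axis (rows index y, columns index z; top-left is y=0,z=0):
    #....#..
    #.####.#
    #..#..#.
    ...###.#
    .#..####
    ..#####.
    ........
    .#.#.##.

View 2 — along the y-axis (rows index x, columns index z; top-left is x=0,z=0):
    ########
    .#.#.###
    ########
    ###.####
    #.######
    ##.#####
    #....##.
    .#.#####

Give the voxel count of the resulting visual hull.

voxel count = 193

before carving: 512 voxels (8×8×8)
carve view 1 (along x, YZ-mask fill 29/64): 232 voxels remain
carve view 2 (along y, XZ-mask fill 51/64): 193 voxels remain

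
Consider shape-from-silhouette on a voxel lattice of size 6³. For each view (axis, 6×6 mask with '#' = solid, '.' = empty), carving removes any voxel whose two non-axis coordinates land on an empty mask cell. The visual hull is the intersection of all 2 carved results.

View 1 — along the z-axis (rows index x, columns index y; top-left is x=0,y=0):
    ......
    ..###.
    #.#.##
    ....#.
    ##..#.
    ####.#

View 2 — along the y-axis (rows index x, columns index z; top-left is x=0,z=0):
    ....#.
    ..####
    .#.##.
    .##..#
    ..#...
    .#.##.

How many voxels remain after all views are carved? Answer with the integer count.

|visual hull| = 45

full grid |V| = 216
step 1: project along z, AND mask (16/36) → |grid| = 96
step 2: project along y, AND mask (15/36) → |grid| = 45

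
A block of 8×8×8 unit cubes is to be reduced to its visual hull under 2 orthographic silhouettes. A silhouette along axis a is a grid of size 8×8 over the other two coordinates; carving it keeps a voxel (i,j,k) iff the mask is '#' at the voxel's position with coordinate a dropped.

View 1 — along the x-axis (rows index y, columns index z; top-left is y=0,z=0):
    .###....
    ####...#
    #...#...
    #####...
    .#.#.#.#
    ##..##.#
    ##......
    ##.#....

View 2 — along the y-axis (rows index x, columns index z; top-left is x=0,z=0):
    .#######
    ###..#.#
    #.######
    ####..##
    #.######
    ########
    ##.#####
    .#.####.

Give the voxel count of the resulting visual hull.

initial block: 8^3 = 512
  1. axis=0 (YZ plane), |mask|=29  ⇒  voxels=232
  2. axis=1 (XZ plane), |mask|=52  ⇒  voxels=184

voxel count = 184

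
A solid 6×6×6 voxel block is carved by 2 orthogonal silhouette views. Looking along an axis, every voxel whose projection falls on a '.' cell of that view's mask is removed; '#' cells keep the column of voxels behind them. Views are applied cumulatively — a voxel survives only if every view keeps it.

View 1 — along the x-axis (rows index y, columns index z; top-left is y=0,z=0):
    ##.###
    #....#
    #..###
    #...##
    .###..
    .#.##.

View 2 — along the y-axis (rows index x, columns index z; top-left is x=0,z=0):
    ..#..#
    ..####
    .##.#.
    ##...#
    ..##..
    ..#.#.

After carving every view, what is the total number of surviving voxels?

initial block: 6^3 = 216
V1 x: intersect with YZ mask (20 set) -- 120 left
V2 y: intersect with XZ mask (16 set) -- 47 left

remaining voxels: 47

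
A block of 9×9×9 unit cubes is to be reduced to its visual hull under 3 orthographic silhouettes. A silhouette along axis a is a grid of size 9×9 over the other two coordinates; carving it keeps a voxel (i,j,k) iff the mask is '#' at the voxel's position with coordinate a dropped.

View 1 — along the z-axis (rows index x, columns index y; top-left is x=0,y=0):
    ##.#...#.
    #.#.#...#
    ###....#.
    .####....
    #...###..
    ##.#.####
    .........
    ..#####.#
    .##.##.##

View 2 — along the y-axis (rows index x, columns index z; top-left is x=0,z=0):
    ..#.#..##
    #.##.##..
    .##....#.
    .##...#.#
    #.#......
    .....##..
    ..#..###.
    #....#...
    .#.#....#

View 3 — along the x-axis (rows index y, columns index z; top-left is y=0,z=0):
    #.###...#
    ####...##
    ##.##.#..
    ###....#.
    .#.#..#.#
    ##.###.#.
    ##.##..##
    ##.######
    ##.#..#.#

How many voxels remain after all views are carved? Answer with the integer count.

before carving: 729 voxels (9×9×9)
V1 z: intersect with XY mask (39 set) -- 351 left
V2 y: intersect with XZ mask (29 set) -- 116 left
V3 x: intersect with YZ mask (49 set) -- 69 left

|visual hull| = 69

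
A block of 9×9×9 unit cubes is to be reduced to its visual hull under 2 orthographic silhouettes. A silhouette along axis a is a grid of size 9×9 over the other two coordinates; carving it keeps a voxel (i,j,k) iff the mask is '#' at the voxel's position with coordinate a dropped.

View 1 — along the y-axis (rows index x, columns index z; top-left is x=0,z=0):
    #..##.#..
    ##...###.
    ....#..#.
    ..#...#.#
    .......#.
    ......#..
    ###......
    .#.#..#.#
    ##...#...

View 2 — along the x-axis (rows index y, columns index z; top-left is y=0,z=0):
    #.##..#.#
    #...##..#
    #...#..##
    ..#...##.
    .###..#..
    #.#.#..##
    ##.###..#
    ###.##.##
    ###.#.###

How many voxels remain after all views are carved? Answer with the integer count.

full grid |V| = 729
V1 y: intersect with XZ mask (26 set) -- 234 left
V2 x: intersect with YZ mask (45 set) -- 129 left

|visual hull| = 129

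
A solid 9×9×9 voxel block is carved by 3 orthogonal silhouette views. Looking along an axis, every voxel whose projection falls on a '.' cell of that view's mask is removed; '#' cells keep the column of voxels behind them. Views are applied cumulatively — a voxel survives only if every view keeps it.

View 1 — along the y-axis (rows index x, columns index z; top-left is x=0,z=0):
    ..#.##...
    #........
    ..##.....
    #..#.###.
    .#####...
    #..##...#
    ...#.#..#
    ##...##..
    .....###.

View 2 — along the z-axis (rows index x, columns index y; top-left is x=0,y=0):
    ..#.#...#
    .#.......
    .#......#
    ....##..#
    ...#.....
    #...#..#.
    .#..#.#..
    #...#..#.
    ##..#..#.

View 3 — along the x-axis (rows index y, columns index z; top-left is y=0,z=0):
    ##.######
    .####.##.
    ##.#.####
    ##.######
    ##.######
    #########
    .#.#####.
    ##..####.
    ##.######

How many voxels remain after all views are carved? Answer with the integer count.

66 voxels

start: 9×9×9 = 729 voxels
step 1: project along y, AND mask (30/81) → |grid| = 270
step 2: project along z, AND mask (23/81) → |grid| = 79
step 3: project along x, AND mask (66/81) → |grid| = 66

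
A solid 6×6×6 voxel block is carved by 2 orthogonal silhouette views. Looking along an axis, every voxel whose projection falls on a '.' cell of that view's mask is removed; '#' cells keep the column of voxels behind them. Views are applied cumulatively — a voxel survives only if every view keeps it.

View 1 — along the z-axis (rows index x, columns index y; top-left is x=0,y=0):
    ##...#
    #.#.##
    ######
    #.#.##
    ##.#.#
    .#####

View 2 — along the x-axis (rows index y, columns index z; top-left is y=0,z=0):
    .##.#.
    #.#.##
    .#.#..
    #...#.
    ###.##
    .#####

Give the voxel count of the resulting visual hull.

|visual hull| = 95

before carving: 216 voxels (6×6×6)
V1 z: intersect with XY mask (26 set) -- 156 left
V2 x: intersect with YZ mask (21 set) -- 95 left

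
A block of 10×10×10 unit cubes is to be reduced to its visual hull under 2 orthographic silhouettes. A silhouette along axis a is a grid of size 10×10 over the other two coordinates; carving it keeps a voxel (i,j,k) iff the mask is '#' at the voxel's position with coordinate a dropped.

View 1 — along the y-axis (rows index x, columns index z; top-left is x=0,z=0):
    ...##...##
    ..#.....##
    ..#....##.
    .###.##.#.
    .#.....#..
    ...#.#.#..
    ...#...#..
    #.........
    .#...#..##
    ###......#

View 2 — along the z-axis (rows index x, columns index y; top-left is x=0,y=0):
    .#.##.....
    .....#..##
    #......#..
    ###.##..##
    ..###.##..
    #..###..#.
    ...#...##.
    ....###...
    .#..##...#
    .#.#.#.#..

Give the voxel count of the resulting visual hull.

|visual hull| = 135

initial block: 10^3 = 1000
after view 1 [y-axis, 32 of 100 cells solid] → remaining = 320
after view 2 [z-axis, 39 of 100 cells solid] → remaining = 135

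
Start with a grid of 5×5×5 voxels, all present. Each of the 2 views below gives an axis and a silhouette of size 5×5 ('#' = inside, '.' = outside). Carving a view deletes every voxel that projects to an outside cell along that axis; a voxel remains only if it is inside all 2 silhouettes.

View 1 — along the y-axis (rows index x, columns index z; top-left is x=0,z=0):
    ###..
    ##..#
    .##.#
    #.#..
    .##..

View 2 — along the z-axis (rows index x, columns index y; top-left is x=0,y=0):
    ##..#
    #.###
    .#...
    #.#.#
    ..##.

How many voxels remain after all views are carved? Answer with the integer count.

initial block: 5^3 = 125
after view 1 [y-axis, 13 of 25 cells solid] → remaining = 65
after view 2 [z-axis, 13 of 25 cells solid] → remaining = 34

|visual hull| = 34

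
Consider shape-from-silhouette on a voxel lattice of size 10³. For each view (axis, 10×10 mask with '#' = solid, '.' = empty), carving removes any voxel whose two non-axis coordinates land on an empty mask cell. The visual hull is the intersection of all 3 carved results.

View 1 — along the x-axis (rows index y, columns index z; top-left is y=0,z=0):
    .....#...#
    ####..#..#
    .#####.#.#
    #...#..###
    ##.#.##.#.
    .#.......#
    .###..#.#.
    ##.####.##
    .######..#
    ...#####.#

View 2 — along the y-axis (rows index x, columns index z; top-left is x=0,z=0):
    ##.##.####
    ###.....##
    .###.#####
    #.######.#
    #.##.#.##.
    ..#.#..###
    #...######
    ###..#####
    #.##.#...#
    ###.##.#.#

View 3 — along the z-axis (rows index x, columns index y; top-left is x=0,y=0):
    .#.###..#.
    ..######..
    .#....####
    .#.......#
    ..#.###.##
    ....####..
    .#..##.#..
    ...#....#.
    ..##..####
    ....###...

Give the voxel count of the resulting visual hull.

full grid |V| = 1000
  1. axis=0 (YZ plane), |mask|=54  ⇒  voxels=540
  2. axis=1 (XZ plane), |mask|=67  ⇒  voxels=355
  3. axis=2 (XY plane), |mask|=43  ⇒  voxels=151

voxel count = 151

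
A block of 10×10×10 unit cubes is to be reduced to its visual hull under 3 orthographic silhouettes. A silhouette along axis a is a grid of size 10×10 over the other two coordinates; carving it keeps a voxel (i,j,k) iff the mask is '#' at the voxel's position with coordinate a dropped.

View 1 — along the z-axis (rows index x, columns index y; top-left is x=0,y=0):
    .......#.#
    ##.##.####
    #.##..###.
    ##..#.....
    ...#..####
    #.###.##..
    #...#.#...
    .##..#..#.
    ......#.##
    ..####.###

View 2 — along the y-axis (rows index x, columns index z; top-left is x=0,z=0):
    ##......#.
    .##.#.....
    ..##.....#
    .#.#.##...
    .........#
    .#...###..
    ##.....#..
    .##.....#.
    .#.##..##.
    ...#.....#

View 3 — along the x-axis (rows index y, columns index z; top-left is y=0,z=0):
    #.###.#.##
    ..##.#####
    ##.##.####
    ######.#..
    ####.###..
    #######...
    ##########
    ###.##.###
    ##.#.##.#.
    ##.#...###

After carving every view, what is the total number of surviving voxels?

full grid |V| = 1000
V1 z: intersect with XY mask (47 set) -- 470 left
V2 y: intersect with XZ mask (31 set) -- 139 left
V3 x: intersect with YZ mask (73 set) -- 101 left

101 voxels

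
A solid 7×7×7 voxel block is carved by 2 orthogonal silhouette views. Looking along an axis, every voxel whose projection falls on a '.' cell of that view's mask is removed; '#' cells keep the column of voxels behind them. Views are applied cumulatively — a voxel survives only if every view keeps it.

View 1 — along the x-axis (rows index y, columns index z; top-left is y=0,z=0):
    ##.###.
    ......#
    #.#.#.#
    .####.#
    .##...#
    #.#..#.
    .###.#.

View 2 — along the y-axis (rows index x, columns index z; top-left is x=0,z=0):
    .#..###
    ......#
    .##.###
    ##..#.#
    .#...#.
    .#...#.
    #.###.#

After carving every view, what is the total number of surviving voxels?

initial block: 7^3 = 343
  1. axis=0 (YZ plane), |mask|=25  ⇒  voxels=175
  2. axis=1 (XZ plane), |mask|=23  ⇒  voxels=83

voxel count = 83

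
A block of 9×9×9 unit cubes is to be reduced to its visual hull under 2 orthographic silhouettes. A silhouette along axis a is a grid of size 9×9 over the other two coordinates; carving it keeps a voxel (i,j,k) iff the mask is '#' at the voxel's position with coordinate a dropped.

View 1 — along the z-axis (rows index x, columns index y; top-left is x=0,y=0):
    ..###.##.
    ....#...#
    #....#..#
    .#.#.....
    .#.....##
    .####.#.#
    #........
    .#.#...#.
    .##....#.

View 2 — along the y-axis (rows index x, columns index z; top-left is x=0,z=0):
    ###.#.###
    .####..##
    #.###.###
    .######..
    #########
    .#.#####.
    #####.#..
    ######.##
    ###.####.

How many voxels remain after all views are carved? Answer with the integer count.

voxel count = 194

full grid |V| = 729
  1. axis=2 (XY plane), |mask|=28  ⇒  voxels=252
  2. axis=1 (XZ plane), |mask|=62  ⇒  voxels=194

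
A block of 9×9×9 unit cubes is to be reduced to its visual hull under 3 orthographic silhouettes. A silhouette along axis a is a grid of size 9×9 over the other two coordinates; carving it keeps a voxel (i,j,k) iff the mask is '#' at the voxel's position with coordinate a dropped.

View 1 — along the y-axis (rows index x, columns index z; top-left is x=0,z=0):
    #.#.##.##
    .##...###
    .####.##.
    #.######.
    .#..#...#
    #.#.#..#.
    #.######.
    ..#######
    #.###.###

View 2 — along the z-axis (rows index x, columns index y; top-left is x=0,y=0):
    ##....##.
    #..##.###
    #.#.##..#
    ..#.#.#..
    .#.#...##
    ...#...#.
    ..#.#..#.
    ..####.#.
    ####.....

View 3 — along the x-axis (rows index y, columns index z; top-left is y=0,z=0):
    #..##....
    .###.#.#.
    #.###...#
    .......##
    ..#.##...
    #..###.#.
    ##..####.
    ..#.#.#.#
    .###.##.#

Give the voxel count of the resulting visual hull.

before carving: 729 voxels (9×9×9)
  1. axis=1 (XZ plane), |mask|=52  ⇒  voxels=468
  2. axis=2 (XY plane), |mask|=36  ⇒  voxels=209
  3. axis=0 (YZ plane), |mask|=39  ⇒  voxels=100

100 voxels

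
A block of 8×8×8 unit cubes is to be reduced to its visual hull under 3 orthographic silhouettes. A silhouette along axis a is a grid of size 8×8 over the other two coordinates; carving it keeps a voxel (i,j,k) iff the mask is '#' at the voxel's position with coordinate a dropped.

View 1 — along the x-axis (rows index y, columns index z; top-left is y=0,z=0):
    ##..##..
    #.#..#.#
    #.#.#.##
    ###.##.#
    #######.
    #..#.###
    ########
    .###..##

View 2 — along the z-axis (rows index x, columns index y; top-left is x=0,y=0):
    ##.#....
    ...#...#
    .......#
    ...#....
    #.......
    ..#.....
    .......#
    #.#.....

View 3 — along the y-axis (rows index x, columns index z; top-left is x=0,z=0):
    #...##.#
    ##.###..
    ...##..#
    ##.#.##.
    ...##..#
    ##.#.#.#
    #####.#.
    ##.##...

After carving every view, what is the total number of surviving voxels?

voxel count = 33

before carving: 512 voxels (8×8×8)
carve view 1 (along x, YZ-mask fill 44/64): 352 voxels remain
carve view 2 (along z, XY-mask fill 12/64): 59 voxels remain
carve view 3 (along y, XZ-mask fill 35/64): 33 voxels remain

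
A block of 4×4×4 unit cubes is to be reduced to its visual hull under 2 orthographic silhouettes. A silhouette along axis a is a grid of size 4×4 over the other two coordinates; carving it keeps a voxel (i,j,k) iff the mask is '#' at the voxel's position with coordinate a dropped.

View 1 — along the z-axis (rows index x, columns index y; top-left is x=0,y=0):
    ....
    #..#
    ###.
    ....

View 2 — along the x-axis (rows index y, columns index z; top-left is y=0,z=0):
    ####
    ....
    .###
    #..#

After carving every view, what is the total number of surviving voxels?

|visual hull| = 13

start: 4×4×4 = 64 voxels
carve view 1 (along z, XY-mask fill 5/16): 20 voxels remain
carve view 2 (along x, YZ-mask fill 9/16): 13 voxels remain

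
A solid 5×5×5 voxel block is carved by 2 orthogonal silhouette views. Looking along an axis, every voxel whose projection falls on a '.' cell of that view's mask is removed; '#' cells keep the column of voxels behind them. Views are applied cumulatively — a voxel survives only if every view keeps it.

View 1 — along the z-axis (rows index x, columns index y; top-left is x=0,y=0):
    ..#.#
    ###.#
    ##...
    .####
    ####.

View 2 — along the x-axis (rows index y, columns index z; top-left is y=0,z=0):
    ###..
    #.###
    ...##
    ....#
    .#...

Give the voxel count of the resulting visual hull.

38 voxels

start: 5×5×5 = 125 voxels
carve view 1 (along z, XY-mask fill 16/25): 80 voxels remain
carve view 2 (along x, YZ-mask fill 11/25): 38 voxels remain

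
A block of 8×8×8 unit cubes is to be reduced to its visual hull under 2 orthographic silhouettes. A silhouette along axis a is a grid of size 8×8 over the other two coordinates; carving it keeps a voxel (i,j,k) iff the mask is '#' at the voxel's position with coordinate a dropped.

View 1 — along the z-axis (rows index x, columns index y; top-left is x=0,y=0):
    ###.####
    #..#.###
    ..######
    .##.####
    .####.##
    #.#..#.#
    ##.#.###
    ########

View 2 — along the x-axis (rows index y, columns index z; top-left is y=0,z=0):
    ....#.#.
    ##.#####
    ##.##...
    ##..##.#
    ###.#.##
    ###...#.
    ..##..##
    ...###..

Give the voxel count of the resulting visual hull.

before carving: 512 voxels (8×8×8)
step 1: project along z, AND mask (48/64) → |grid| = 384
step 2: project along x, AND mask (35/64) → |grid| = 204

voxel count = 204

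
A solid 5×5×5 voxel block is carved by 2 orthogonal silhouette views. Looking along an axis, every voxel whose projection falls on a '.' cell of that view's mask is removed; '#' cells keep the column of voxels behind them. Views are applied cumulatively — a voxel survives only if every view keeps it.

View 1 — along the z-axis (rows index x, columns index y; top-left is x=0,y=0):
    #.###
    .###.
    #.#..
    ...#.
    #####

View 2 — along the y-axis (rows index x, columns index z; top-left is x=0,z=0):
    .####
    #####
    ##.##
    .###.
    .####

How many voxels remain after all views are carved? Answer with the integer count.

voxel count = 62

initial block: 5^3 = 125
V1 z: intersect with XY mask (15 set) -- 75 left
V2 y: intersect with XZ mask (20 set) -- 62 left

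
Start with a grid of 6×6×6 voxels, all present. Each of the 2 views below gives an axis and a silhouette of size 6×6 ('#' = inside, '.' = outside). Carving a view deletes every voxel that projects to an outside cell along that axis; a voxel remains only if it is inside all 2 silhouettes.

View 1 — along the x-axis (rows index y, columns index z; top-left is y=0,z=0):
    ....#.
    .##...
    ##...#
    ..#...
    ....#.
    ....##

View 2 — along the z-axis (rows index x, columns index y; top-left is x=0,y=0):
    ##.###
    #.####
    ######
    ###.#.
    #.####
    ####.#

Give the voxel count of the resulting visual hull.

before carving: 216 voxels (6×6×6)
  1. axis=0 (YZ plane), |mask|=10  ⇒  voxels=60
  2. axis=2 (XY plane), |mask|=30  ⇒  voxels=49

|visual hull| = 49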